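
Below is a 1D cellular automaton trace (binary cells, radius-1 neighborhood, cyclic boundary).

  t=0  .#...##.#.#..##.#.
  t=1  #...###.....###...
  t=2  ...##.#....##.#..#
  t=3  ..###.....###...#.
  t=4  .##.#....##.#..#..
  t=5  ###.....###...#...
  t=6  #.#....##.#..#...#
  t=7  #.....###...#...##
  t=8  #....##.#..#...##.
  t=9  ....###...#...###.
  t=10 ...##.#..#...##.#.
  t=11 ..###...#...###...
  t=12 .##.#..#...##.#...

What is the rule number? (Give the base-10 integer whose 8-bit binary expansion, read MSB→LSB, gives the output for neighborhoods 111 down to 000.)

  nb ###: next=.  (t=1,i=5, bit7=0)
  nb ##.: next=#  (t=0,i=6, bit6=1)
  nb #.#: next=.  (t=0,i=7, bit5=0)
  nb #..: next=.  (t=0,i=2, bit4=0)
  nb .##: next=#  (t=0,i=5, bit3=1)
  nb .#.: next=.  (t=0,i=1, bit2=0)
  nb ..#: next=#  (t=0,i=0, bit1=1)
  nb ...: next=.  (t=0,i=3, bit0=0)
  bits 01001010 = 74

74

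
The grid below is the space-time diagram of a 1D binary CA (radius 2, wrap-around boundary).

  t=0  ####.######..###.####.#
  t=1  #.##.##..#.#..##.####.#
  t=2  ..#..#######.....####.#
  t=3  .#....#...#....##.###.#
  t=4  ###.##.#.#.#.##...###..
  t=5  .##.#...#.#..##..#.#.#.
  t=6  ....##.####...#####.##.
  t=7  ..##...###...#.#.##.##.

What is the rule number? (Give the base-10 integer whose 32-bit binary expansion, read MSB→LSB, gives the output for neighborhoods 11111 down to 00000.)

1658115374

  ##### -> .   bit 31 = 0  t=0,i=1
  ####. -> #   bit 30 = 1  t=0,i=2
  ###.# -> #   bit 29 = 1  t=0,i=3
  ###.. -> .   bit 28 = 0  t=0,i=10
  ##.## -> .   bit 27 = 0  t=0,i=4
  ##.#. -> .   bit 26 = 0  t=2,i=21
  ##..# -> #   bit 25 = 1  t=0,i=11
  ##... -> .   bit 24 = 0  t=2,i=12
  #.### -> #   bit 23 = 1  t=0,i=5
  #.##. -> #   bit 22 = 1  t=1,i=2
  #.#.# -> .   bit 21 = 0  t=3,i=22
  #.#.. -> #   bit 20 = 1  t=1,i=11
  #..## -> .   bit 19 = 0  t=0,i=12
  #..#. -> #   bit 18 = 1  t=1,i=8
  #...# -> .   bit 17 = 0  t=3,i=8
  #.... -> .   bit 16 = 0  t=2,i=13
  .#### -> #   bit 15 = 1  t=0,i=0
  .###. -> #   bit 14 = 1  t=0,i=14
  .##.# -> .   bit 13 = 0  t=1,i=0
  .##.. -> #   bit 12 = 1  t=1,i=6
  .#.## -> .   bit 11 = 0  t=4,i=12
  .#.#. -> #   bit 10 = 1  t=1,i=10
  .#..# -> .   bit 9 = 0  t=1,i=12
  .#... -> #   bit 8 = 1  t=3,i=2
  ..### -> .   bit 7 = 0  t=0,i=13
  ..##. -> .   bit 6 = 0  t=1,i=14
  ..#.# -> #   bit 5 = 1  t=1,i=9
  ..#.. -> .   bit 4 = 0  t=2,i=2
  ...## -> #   bit 3 = 1  t=2,i=16
  ...#. -> #   bit 2 = 1  t=3,i=5
  ....# -> #   bit 1 = 1  t=2,i=15
  ..... -> .   bit 0 = 0  t=2,i=14
  bits 01100010110101001101010100101110 = 1658115374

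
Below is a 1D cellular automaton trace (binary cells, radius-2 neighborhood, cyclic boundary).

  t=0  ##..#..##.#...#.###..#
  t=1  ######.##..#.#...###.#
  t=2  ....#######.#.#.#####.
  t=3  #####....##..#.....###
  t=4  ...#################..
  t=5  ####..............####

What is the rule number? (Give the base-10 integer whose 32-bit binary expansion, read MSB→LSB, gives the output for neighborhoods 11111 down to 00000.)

2068150239

  [31] ##### => .  t=1,i=1
  [30] ####. => #  t=1,i=4
  [29] ###.# => #  t=1,i=5
  [28] ###.. => #  t=0,i=1
  [27] ##.## => #  t=1,i=6
  [26] ##.#. => .  t=0,i=9
  [25] ##..# => #  t=0,i=2
  [24] ##... => #  t=2,i=21
  [23] #.### => .  t=0,i=16
  [22] #.##. => #  t=1,i=7
  [21] #.#.# => .  t=2,i=12
  [20] #.#.. => .  t=0,i=10
  [19] #..## => .  t=0,i=6
  [18] #..#. => #  t=0,i=3
  [17] #...# => .  t=0,i=12
  [16] #.... => #  t=2,i=0
  [15] .#### => .  t=1,i=0
  [14] .###. => #  t=0,i=0
  [13] .##.# => #  t=0,i=8
  [12] .##.. => #  t=1,i=8
  [11] .#.## => .  t=0,i=15
  [10] .#.#. => #  t=1,i=12
  [9] .#..# => #  t=0,i=5
  [8] .#... => #  t=0,i=11
  [7] ..### => #  t=0,i=21
  [6] ..##. => #  t=0,i=7
  [5] ..#.# => .  t=0,i=14
  [4] ..#.. => #  t=0,i=4
  [3] ...## => #  t=1,i=16
  [2] ...#. => #  t=0,i=13
  [1] ....# => #  t=2,i=2
  [0] ..... => #  t=2,i=1
  bits 01111011010001010111011111011111 = 2068150239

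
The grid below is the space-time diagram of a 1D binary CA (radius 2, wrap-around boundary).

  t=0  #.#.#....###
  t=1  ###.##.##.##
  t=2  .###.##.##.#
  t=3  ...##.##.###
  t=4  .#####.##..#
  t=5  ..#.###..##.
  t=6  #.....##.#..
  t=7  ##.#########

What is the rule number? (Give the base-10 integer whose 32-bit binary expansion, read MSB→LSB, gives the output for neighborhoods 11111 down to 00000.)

  ##### -> .   bit 31 = 0  t=1,i=0
  ####. -> #   bit 30 = 1  t=0,i=11
  ###.# -> #   bit 29 = 1  t=0,i=0
  ###.. -> #   bit 28 = 1  t=3,i=11
  ##.## -> #   bit 27 = 1  t=1,i=3
  ##.#. -> #   bit 26 = 1  t=0,i=1
  ##..# -> #   bit 25 = 1  t=4,i=9
  ##... -> .   bit 24 = 0  t=3,i=0
  #.### -> .   bit 23 = 0  t=1,i=10
  #.##. -> .   bit 22 = 0  t=1,i=4
  #.#.# -> #   bit 21 = 1  t=0,i=2
  #.#.. -> #   bit 20 = 1  t=0,i=4
  #..## -> .   bit 19 = 0  t=5,i=8
  #..#. -> #   bit 18 = 1  t=4,i=10
  #...# -> #   bit 17 = 1  t=3,i=1
  #.... -> .   bit 16 = 0  t=0,i=6
  .#### -> #   bit 15 = 1  t=0,i=10
  .###. -> .   bit 14 = 0  t=2,i=2
  .##.# -> #   bit 13 = 1  t=1,i=5
  .##.. -> .   bit 12 = 0  t=4,i=8
  .#.## -> .   bit 11 = 0  t=2,i=0
  .#.#. -> .   bit 10 = 0  t=0,i=3
  .#..# -> #   bit 9 = 1  t=6,i=10
  .#... -> #   bit 8 = 1  t=0,i=5
  ..### -> .   bit 7 = 0  t=0,i=9
  ..##. -> #   bit 6 = 1  t=3,i=3
  ..#.# -> .   bit 5 = 0  t=4,i=11
  ..#.. -> #   bit 4 = 1  t=6,i=0
  ...## -> #   bit 3 = 1  t=0,i=8
  ...#. -> .   bit 2 = 0  t=5,i=1
  ....# -> #   bit 1 = 1  t=0,i=7
  ..... -> #   bit 0 = 1  t=6,i=3
  bits 01111110001101101010001101011011 = 2117509979

2117509979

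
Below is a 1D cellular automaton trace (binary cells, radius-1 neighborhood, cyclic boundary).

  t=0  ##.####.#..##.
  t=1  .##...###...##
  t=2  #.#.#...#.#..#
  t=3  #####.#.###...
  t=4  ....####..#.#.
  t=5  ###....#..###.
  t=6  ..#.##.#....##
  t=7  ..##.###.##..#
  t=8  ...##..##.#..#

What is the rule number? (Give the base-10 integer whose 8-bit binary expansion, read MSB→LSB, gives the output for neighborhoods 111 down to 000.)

101

  nb ###: next=.  (t=0,i=4, bit7=0)
  nb ##.: next=#  (t=0,i=1, bit6=1)
  nb #.#: next=#  (t=0,i=2, bit5=1)
  nb #..: next=.  (t=0,i=9, bit4=0)
  nb .##: next=.  (t=0,i=0, bit3=0)
  nb .#.: next=#  (t=0,i=8, bit2=1)
  nb ..#: next=.  (t=0,i=10, bit1=0)
  nb ...: next=#  (t=1,i=4, bit0=1)
  bits 01100101 = 101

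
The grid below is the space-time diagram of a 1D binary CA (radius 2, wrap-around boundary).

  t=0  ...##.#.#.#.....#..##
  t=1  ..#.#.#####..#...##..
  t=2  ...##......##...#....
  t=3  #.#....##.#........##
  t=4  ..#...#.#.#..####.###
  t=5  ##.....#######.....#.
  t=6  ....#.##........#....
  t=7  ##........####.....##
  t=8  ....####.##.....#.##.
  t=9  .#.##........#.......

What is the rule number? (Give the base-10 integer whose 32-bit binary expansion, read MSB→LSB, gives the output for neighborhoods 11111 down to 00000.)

  ##### -> .   bit 31 = 0  t=1,i=8
  ####. -> .   bit 30 = 0  t=1,i=9
  ###.# -> .   bit 29 = 0  t=3,i=0
  ###.. -> .   bit 28 = 0  t=1,i=10
  ##.## -> .   bit 27 = 0  t=4,i=17
  ##.#. -> .   bit 26 = 0  t=0,i=5
  ##..# -> #   bit 25 = 1  t=1,i=11
  ##... -> .   bit 24 = 0  t=0,i=0
  #.### -> .   bit 23 = 0  t=1,i=6
  #.##. -> .   bit 22 = 0  t=5,i=0
  #.#.# -> #   bit 21 = 1  t=0,i=6
  #.#.. -> #   bit 20 = 1  t=0,i=10
  #..## -> #   bit 19 = 1  t=0,i=18
  #..#. -> #   bit 18 = 1  t=1,i=12
  #...# -> .   bit 17 = 0  t=0,i=1
  #.... -> .   bit 16 = 0  t=0,i=12
  .#### -> .   bit 15 = 0  t=1,i=7
  .###. -> #   bit 14 = 1  t=3,i=20
  .##.# -> #   bit 13 = 1  t=0,i=4
  .##.. -> .   bit 12 = 0  t=0,i=20
  .#.## -> .   bit 11 = 0  t=1,i=5
  .#.#. -> #   bit 10 = 1  t=0,i=7
  .#..# -> #   bit 9 = 1  t=0,i=17
  .#... -> .   bit 8 = 0  t=0,i=11
  ..### -> #   bit 7 = 1  t=3,i=19
  ..##. -> .   bit 6 = 0  t=0,i=3
  ..#.# -> .   bit 5 = 0  t=1,i=2
  ..#.. -> .   bit 4 = 0  t=0,i=16
  ...## -> #   bit 3 = 1  t=0,i=2
  ...#. -> .   bit 2 = 0  t=0,i=15
  ....# -> .   bit 1 = 0  t=0,i=14
  ..... -> #   bit 0 = 1  t=0,i=13
  bits 00000010001111000110011010001001 = 37512841

37512841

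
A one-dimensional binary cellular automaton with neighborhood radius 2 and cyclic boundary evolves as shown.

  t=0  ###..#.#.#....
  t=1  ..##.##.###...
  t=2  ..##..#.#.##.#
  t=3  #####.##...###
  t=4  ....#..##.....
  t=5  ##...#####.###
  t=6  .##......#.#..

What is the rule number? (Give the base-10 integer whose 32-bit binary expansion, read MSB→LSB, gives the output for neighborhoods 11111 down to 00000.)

932722529

  nb #####: next=.  (t=3,i=0, bit31=0)
  nb ####.: next=.  (t=3,i=3, bit30=0)
  nb ###.#: next=#  (t=3,i=4, bit29=1)
  nb ###..: next=#  (t=0,i=2, bit28=1)
  nb ##.##: next=.  (t=1,i=4, bit27=0)
  nb ##.#.: next=#  (t=2,i=12, bit26=1)
  nb ##..#: next=#  (t=0,i=3, bit25=1)
  nb ##...: next=#  (t=1,i=11, bit24=1)
  nb #.###: next=#  (t=1,i=8, bit23=1)
  nb #.##.: next=.  (t=1,i=5, bit22=0)
  nb #.#.#: next=.  (t=0,i=7, bit21=0)
  nb #.#..: next=#  (t=0,i=9, bit20=1)
  nb #..##: next=#  (t=2,i=1, bit19=1)
  nb #..#.: next=.  (t=0,i=4, bit18=0)
  nb #...#: next=.  (t=3,i=9, bit17=0)
  nb #....: next=.  (t=0,i=11, bit16=0)
  nb .####: next=.  (t=3,i=12, bit15=0)
  nb .###.: next=.  (t=0,i=1, bit14=0)
  nb .##.#: next=#  (t=1,i=3, bit13=1)
  nb .##..: next=#  (t=2,i=3, bit12=1)
  nb .#.##: next=.  (t=2,i=9, bit11=0)
  nb .#.#.: next=#  (t=0,i=6, bit10=1)
  nb .#..#: next=#  (t=2,i=0, bit9=1)
  nb .#...: next=#  (t=0,i=10, bit8=1)
  nb ..###: next=.  (t=0,i=0, bit7=0)
  nb ..##.: next=#  (t=1,i=2, bit6=1)
  nb ..#.#: next=#  (t=0,i=5, bit5=1)
  nb ..#..: next=.  (t=4,i=4, bit4=0)
  nb ...##: next=.  (t=0,i=13, bit3=0)
  nb ...#.: next=.  (t=4,i=3, bit2=0)
  nb ....#: next=.  (t=0,i=12, bit1=0)
  nb .....: next=#  (t=1,i=13, bit0=1)
  bits 00110111100110000011011101100001 = 932722529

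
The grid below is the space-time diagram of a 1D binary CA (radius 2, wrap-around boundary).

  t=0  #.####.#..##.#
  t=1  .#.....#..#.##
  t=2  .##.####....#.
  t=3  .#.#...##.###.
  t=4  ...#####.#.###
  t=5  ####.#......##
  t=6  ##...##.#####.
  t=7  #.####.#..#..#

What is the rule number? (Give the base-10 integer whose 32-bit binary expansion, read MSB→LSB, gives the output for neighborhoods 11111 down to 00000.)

  nb #####: next=#  (t=4,i=5, bit31=1)
  nb ####.: next=.  (t=0,i=4, bit30=0)
  nb ###.#: next=.  (t=0,i=5, bit29=0)
  nb ###..: next=#  (t=2,i=7, bit28=1)
  nb ##.##: next=#  (t=0,i=1, bit27=1)
  nb ##.#.: next=.  (t=0,i=6, bit26=0)
  nb ##..#: next=#  (t=3,i=13, bit25=1)
  nb ##...: next=#  (t=2,i=8, bit24=1)
  nb #.###: next=.  (t=0,i=2, bit23=0)
  nb #.##.: next=#  (t=0,i=13, bit22=1)
  nb #.#.#: next=.  (t=4,i=9, bit21=0)
  nb #.#..: next=#  (t=0,i=7, bit20=1)
  nb #..##: next=.  (t=0,i=9, bit19=0)
  nb #..#.: next=.  (t=1,i=9, bit18=0)
  nb #...#: next=#  (t=3,i=5, bit17=1)
  nb #....: next=.  (t=1,i=3, bit16=0)
  nb .####: next=.  (t=0,i=3, bit15=0)
  nb .###.: next=#  (t=3,i=11, bit14=1)
  nb .##.#: next=.  (t=0,i=0, bit13=0)
  nb .##..: next=.  (t=6,i=1, bit12=0)
  nb .#.##: next=.  (t=1,i=11, bit11=0)
  nb .#.#.: next=.  (t=3,i=2, bit10=0)
  nb .#..#: next=.  (t=0,i=8, bit9=0)
  nb .#...: next=#  (t=1,i=2, bit8=1)
  nb ..###: next=#  (t=4,i=3, bit7=1)
  nb ..##.: next=#  (t=0,i=10, bit6=1)
  nb ..#.#: next=.  (t=1,i=10, bit5=0)
  nb ..#..: next=#  (t=1,i=7, bit4=1)
  nb ...##: next=#  (t=3,i=6, bit3=1)
  nb ...#.: next=#  (t=1,i=6, bit2=1)
  nb ....#: next=#  (t=1,i=5, bit1=1)
  nb .....: next=#  (t=1,i=4, bit0=1)
  bits 10011011010100100100000111011111 = 2605859295

2605859295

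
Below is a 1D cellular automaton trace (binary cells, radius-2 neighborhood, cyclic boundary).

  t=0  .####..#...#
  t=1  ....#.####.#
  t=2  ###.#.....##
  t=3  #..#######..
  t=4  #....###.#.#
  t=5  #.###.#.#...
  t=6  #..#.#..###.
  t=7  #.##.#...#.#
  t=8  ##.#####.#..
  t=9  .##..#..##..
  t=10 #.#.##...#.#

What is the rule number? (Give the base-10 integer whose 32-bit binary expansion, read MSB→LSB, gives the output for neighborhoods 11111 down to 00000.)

2618782011

  nb #####: next=#  (t=2,i=0, bit31=1)
  nb ####.: next=.  (t=0,i=3, bit30=0)
  nb ###.#: next=.  (t=1,i=9, bit29=0)
  nb ###..: next=#  (t=0,i=4, bit28=1)
  nb ##.##: next=#  (t=7,i=1, bit27=1)
  nb ##.#.: next=#  (t=1,i=10, bit26=1)
  nb ##..#: next=.  (t=0,i=5, bit25=0)
  nb ##...: next=.  (t=4,i=1, bit24=0)
  nb #.###: next=.  (t=0,i=1, bit23=0)
  nb #.##.: next=.  (t=4,i=11, bit22=0)
  nb #.#.#: next=.  (t=4,i=9, bit21=0)
  nb #.#..: next=#  (t=1,i=11, bit20=1)
  nb #..##: next=.  (t=3,i=2, bit19=0)
  nb #..#.: next=#  (t=0,i=6, bit18=1)
  nb #...#: next=#  (t=0,i=9, bit17=1)
  nb #....: next=#  (t=1,i=1, bit16=1)
  nb .####: next=.  (t=0,i=2, bit15=0)
  nb .###.: next=#  (t=4,i=6, bit14=1)
  nb .##.#: next=#  (t=7,i=0, bit13=1)
  nb .##..: next=#  (t=4,i=0, bit12=1)
  nb .#.##: next=.  (t=0,i=0, bit11=0)
  nb .#.#.: next=.  (t=5,i=7, bit10=0)
  nb .#..#: next=.  (t=3,i=1, bit9=0)
  nb .#...: next=#  (t=0,i=8, bit8=1)
  nb ..###: next=.  (t=2,i=10, bit7=0)
  nb ..##.: next=.  (t=8,i=0, bit6=0)
  nb ..#.#: next=#  (t=0,i=11, bit5=1)
  nb ..#..: next=#  (t=0,i=7, bit4=1)
  nb ...##: next=#  (t=2,i=9, bit3=1)
  nb ...#.: next=.  (t=0,i=10, bit2=0)
  nb ....#: next=#  (t=1,i=2, bit1=1)
  nb .....: next=#  (t=2,i=7, bit0=1)
  bits 10011100000101110111000100111011 = 2618782011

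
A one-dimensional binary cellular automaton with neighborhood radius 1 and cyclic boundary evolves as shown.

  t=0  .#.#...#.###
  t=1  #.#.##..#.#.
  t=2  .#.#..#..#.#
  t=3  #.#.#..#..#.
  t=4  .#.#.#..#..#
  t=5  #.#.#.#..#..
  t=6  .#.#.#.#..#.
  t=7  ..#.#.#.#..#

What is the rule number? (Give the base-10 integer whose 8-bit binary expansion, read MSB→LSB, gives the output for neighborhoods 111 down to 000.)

  nb ###: next=#  (t=0,i=10, bit7=1)
  nb ##.: next=.  (t=0,i=11, bit6=0)
  nb #.#: next=#  (t=0,i=0, bit5=1)
  nb #..: next=#  (t=0,i=4, bit4=1)
  nb .##: next=.  (t=0,i=9, bit3=0)
  nb .#.: next=.  (t=0,i=1, bit2=0)
  nb ..#: next=.  (t=0,i=6, bit1=0)
  nb ...: next=#  (t=0,i=5, bit0=1)
  bits 10110001 = 177

177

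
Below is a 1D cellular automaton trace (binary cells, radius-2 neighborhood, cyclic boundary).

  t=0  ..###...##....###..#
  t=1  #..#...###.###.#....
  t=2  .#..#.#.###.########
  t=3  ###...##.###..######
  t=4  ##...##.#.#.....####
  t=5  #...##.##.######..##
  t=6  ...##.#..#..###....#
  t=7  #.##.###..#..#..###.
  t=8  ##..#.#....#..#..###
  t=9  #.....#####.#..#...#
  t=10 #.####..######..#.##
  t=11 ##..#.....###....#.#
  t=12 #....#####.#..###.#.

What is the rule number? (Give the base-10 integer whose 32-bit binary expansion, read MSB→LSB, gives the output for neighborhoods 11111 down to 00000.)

  #####|#  b31=1 t=2,i=14
  ####.|#  b30=1 t=2,i=18
  ###.#|#  b29=1 t=1,i=9
  ###..|.  b28=0 t=0,i=4
  ##.##|#  b27=1 t=1,i=10
  ##.#.|#  b26=1 t=1,i=14
  ##..#|.  b25=0 t=0,i=17
  ##...|.  b24=0 t=0,i=5
  #.###|.  b23=0 t=1,i=11
  #.##.|.  b22=0 t=5,i=7
  #.#.#|#  b21=1 t=2,i=6
  #.#..|#  b20=1 t=1,i=15
  #..##|.  b19=0 t=0,i=1
  #..#.|.  b18=0 t=0,i=18
  #...#|.  b17=0 t=0,i=6
  #....|#  b16=1 t=0,i=11
  .####|.  b15=0 t=2,i=13
  .###.|#  b14=1 t=0,i=3
  .##.#|.  b13=0 t=3,i=7
  .##..|#  b12=1 t=0,i=9
  .#.##|#  b11=1 t=2,i=7
  .#.#.|.  b10=0 t=2,i=5
  .#..#|#  b9=1 t=0,i=0
  .#...|#  b8=1 t=1,i=4
  ..###|.  b7=0 t=0,i=2
  ..##.|#  b6=1 t=0,i=8
  ..#.#|.  b5=0 t=2,i=4
  ..#..|.  b4=0 t=0,i=19
  ...##|#  b3=1 t=0,i=7
  ...#.|#  b2=1 t=1,i=19
  ....#|#  b1=1 t=0,i=12
  .....|#  b0=1 t=4,i=13
  bits 11101100001100010101101101001111 = 3962657615

3962657615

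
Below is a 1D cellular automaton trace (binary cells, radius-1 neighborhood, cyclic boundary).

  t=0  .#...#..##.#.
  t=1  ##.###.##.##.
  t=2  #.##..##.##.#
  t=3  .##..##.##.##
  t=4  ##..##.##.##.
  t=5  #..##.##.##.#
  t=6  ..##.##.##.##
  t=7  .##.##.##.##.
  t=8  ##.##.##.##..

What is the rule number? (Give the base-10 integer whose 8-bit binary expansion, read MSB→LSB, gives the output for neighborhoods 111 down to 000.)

  [7] ### => .  t=1,i=4
  [6] ##. => .  t=0,i=9
  [5] #.# => #  t=0,i=10
  [4] #.. => .  t=0,i=2
  [3] .## => #  t=0,i=8
  [2] .#. => #  t=0,i=1
  [1] ..# => #  t=0,i=0
  [0] ... => #  t=0,i=3
  bits 00101111 = 47

47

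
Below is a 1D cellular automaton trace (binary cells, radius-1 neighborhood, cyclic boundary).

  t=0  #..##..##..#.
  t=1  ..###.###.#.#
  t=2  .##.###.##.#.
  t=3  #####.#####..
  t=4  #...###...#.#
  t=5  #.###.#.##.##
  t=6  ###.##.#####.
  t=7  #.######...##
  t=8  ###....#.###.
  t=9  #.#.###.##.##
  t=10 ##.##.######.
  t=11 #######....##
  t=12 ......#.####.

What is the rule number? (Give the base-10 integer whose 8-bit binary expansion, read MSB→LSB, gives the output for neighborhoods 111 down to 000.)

  ### -> .   bit 7 = 0  t=1,i=3
  ##. -> #   bit 6 = 1  t=0,i=4
  #.# -> #   bit 5 = 1  t=0,i=12
  #.. -> .   bit 4 = 0  t=0,i=1
  .## -> #   bit 3 = 1  t=0,i=3
  .#. -> .   bit 2 = 0  t=0,i=0
  ..# -> #   bit 1 = 1  t=0,i=2
  ... -> #   bit 0 = 1  t=4,i=2
  bits 01101011 = 107

107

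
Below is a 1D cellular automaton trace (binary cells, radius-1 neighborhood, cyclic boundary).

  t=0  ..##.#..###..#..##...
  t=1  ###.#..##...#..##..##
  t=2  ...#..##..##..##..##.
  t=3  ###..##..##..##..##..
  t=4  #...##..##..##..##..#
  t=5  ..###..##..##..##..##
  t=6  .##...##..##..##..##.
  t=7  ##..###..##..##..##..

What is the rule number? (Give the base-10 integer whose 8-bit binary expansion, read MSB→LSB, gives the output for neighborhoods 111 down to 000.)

43

  [7] ### => .  t=0,i=9
  [6] ##. => .  t=0,i=3
  [5] #.# => #  t=0,i=4
  [4] #.. => .  t=0,i=6
  [3] .## => #  t=0,i=2
  [2] .#. => .  t=0,i=5
  [1] ..# => #  t=0,i=1
  [0] ... => #  t=0,i=0
  bits 00101011 = 43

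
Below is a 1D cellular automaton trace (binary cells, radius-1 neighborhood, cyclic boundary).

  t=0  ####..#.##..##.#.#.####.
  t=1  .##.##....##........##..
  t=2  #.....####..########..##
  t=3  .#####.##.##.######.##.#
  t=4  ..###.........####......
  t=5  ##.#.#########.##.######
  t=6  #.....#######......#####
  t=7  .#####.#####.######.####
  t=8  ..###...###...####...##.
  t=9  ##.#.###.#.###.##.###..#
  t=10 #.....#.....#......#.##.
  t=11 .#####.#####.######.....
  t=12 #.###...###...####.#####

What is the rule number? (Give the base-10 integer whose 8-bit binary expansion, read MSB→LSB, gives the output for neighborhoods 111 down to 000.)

147

  [7] ### => #  t=0,i=1
  [6] ##. => .  t=0,i=3
  [5] #.# => .  t=0,i=7
  [4] #.. => #  t=0,i=4
  [3] .## => .  t=0,i=0
  [2] .#. => .  t=0,i=6
  [1] ..# => #  t=0,i=5
  [0] ... => #  t=1,i=7
  bits 10010011 = 147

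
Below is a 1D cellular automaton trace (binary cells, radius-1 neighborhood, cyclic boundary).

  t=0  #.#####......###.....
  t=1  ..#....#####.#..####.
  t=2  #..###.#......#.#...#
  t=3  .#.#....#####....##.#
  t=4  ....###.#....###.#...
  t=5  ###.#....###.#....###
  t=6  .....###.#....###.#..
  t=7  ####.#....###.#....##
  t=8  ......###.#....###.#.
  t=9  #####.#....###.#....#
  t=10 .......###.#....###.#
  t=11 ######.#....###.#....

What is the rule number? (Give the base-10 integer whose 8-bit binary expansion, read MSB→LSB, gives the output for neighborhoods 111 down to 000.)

25

  [7] ### => .  t=0,i=3
  [6] ##. => .  t=0,i=6
  [5] #.# => .  t=0,i=1
  [4] #.. => #  t=0,i=7
  [3] .## => #  t=0,i=2
  [2] .#. => .  t=0,i=0
  [1] ..# => .  t=0,i=12
  [0] ... => #  t=0,i=8
  bits 00011001 = 25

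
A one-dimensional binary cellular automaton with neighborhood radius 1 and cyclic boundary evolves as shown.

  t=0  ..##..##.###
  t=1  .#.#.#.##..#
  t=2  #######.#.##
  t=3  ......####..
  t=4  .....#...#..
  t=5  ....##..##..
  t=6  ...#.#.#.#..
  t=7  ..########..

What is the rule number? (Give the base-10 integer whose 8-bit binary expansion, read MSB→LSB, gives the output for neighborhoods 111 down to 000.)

  [7] ### => .  t=0,i=10
  [6] ##. => #  t=0,i=3
  [5] #.# => #  t=0,i=8
  [4] #.. => .  t=0,i=0
  [3] .## => .  t=0,i=2
  [2] .#. => #  t=1,i=1
  [1] ..# => #  t=0,i=1
  [0] ... => .  t=3,i=0
  bits 01100110 = 102

102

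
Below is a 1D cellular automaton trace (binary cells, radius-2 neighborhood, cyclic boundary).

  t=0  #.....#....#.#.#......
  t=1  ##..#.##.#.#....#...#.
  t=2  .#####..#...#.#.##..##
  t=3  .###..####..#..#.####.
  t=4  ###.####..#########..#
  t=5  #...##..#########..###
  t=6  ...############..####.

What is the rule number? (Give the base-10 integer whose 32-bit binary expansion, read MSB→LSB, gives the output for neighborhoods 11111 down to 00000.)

  #####|#  b31=1 t=2,i=3
  ####.|.  b30=0 t=2,i=4
  ###.#|.  b29=0 t=4,i=2
  ###..|.  b28=0 t=2,i=5
  ##.##|.  b27=0 t=2,i=0
  ##.#.|#  b26=1 t=1,i=8
  ##..#|#  b25=1 t=1,i=2
  ##...|.  b24=0 t=5,i=1
  #.###|#  b23=1 t=2,i=1
  #.##.|.  b22=0 t=1,i=0
  #.#.#|.  b21=0 t=0,i=13
  #.#..|.  b20=0 t=0,i=15
  #..##|#  b19=1 t=2,i=19
  #..#.|#  b18=1 t=1,i=3
  #...#|.  b17=0 t=1,i=18
  #....|.  b16=0 t=0,i=2
  .####|#  b15=1 t=2,i=2
  .###.|#  b14=1 t=3,i=2
  .##.#|.  b13=0 t=1,i=7
  .##..|#  b12=1 t=1,i=1
  .#.##|#  b11=1 t=1,i=5
  .#.#.|.  b10=0 t=0,i=12
  .#..#|#  b9=1 t=3,i=13
  .#...|#  b8=1 t=0,i=1
  ..###|#  b7=1 t=3,i=1
  ..##.|#  b6=1 t=2,i=20
  ..#.#|#  b5=1 t=0,i=11
  ..#..|#  b4=1 t=0,i=0
  ...##|#  b3=1 t=5,i=3
  ...#.|.  b2=0 t=0,i=5
  ....#|#  b1=1 t=0,i=4
  .....|.  b0=0 t=0,i=3
  bits 10000110100011001101101111111010 = 2257378298

2257378298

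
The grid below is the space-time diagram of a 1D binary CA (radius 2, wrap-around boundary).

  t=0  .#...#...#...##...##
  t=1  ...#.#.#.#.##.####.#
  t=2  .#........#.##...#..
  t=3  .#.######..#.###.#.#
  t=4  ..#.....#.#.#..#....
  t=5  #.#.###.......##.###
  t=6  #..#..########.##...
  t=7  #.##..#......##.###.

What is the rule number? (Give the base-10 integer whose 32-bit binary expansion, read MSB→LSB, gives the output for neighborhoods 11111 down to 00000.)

  [31] ##### => .  t=3,i=5
  [30] ####. => .  t=1,i=16
  [29] ###.# => #  t=1,i=17
  [28] ###.. => #  t=3,i=8
  [27] ##.## => #  t=1,i=13
  [26] ##.#. => .  t=0,i=0
  [25] ##..# => .  t=3,i=9
  [24] ##... => #  t=0,i=15
  [23] #.### => .  t=1,i=14
  [22] #.##. => .  t=1,i=11
  [21] #.#.# => .  t=1,i=5
  [20] #.#.. => .  t=0,i=1
  [19] #..## => .  t=6,i=5
  [18] #..#. => #  t=3,i=10
  [17] #...# => #  t=0,i=3
  [16] #.... => #  t=2,i=3
  [15] .#### => .  t=1,i=15
  [14] .###. => .  t=3,i=14
  [13] .##.# => #  t=0,i=19
  [12] .##.. => #  t=0,i=14
  [11] .#.## => #  t=1,i=10
  [10] .#.#. => .  t=1,i=4
  [9] .#..# => .  t=4,i=13
  [8] .#... => .  t=0,i=2
  [7] ..### => #  t=6,i=6
  [6] ..##. => .  t=0,i=13
  [5] ..#.# => .  t=1,i=3
  [4] ..#.. => #  t=0,i=5
  [3] ...## => #  t=0,i=12
  [2] ...#. => .  t=0,i=4
  [1] ....# => #  t=2,i=8
  [0] ..... => #  t=2,i=4
  bits 00111001000001110011100010011011 = 956774555

956774555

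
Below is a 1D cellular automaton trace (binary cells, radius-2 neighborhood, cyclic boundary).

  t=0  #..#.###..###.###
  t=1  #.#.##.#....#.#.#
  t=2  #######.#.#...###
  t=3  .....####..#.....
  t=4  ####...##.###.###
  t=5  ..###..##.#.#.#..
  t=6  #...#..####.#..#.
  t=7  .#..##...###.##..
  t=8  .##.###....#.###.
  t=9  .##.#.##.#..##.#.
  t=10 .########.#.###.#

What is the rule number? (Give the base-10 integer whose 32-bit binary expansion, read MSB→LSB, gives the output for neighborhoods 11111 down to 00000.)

  #####|.  b31=0 t=2,i=0
  ####.|#  b30=1 t=0,i=16
  ###.#|#  b29=1 t=0,i=12
  ###..|#  b28=1 t=0,i=0
  ##.##|.  b27=0 t=0,i=13
  ##.#.|#  b26=1 t=1,i=1
  ##..#|.  b25=0 t=0,i=1
  ##...|#  b24=1 t=4,i=4
  #.###|#  b23=1 t=0,i=5
  #.##.|#  b22=1 t=1,i=4
  #.#.#|#  b21=1 t=1,i=2
  #.#..|.  b20=0 t=1,i=7
  #..##|.  b19=0 t=0,i=9
  #..#.|#  b18=1 t=0,i=2
  #...#|.  b17=0 t=2,i=12
  #....|.  b16=0 t=1,i=9
  .####|.  b15=0 t=0,i=15
  .###.|.  b14=0 t=0,i=6
  .##.#|#  b13=1 t=1,i=0
  .##..|#  b12=1 t=7,i=5
  .#.##|#  b11=1 t=0,i=4
  .#.#.|.  b10=0 t=1,i=13
  .#..#|#  b9=1 t=6,i=5
  .#...|#  b8=1 t=1,i=8
  ..###|.  b7=0 t=0,i=10
  ..##.|#  b6=1 t=4,i=7
  ..#.#|.  b5=0 t=0,i=3
  ..#..|#  b4=1 t=3,i=11
  ...##|.  b3=0 t=2,i=13
  ...#.|.  b2=0 t=1,i=11
  ....#|#  b1=1 t=1,i=10
  .....|#  b0=1 t=3,i=0
  bits 01110101111001000011101101010011 = 1977891667

1977891667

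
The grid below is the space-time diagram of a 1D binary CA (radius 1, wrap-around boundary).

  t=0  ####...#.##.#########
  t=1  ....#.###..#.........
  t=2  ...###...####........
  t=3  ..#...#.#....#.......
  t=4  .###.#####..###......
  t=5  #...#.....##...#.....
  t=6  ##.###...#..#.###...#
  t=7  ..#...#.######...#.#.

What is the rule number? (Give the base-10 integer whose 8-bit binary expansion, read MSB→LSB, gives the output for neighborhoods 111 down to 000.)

  [7] ### => .  t=0,i=0
  [6] ##. => .  t=0,i=3
  [5] #.# => #  t=0,i=8
  [4] #.. => #  t=0,i=4
  [3] .## => .  t=0,i=9
  [2] .#. => #  t=0,i=7
  [1] ..# => #  t=0,i=6
  [0] ... => .  t=0,i=5
  bits 00110110 = 54

54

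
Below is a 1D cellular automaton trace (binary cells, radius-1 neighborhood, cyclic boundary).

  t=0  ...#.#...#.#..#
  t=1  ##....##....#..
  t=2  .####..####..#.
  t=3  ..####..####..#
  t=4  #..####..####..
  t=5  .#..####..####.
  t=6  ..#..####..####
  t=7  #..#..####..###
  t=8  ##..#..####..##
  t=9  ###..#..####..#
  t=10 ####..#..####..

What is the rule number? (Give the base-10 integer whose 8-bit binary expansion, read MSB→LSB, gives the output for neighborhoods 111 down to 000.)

  ### -> #   bit 7 = 1  t=2,i=2
  ##. -> #   bit 6 = 1  t=1,i=1
  #.# -> .   bit 5 = 0  t=0,i=4
  #.. -> #   bit 4 = 1  t=0,i=0
  .## -> .   bit 3 = 0  t=1,i=0
  .#. -> .   bit 2 = 0  t=0,i=3
  ..# -> .   bit 1 = 0  t=0,i=2
  ... -> #   bit 0 = 1  t=0,i=1
  bits 11010001 = 209

209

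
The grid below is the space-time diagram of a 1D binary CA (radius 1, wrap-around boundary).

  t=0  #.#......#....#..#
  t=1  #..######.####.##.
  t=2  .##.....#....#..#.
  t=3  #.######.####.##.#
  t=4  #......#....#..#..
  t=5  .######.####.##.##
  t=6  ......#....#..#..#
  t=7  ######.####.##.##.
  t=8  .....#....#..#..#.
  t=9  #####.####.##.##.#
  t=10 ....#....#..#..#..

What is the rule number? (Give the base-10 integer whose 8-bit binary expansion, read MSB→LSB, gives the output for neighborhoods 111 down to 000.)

83

  [7] ### => .  t=1,i=4
  [6] ##. => #  t=0,i=0
  [5] #.# => .  t=0,i=1
  [4] #.. => #  t=0,i=3
  [3] .## => .  t=0,i=17
  [2] .#. => .  t=0,i=2
  [1] ..# => #  t=0,i=8
  [0] ... => #  t=0,i=4
  bits 01010011 = 83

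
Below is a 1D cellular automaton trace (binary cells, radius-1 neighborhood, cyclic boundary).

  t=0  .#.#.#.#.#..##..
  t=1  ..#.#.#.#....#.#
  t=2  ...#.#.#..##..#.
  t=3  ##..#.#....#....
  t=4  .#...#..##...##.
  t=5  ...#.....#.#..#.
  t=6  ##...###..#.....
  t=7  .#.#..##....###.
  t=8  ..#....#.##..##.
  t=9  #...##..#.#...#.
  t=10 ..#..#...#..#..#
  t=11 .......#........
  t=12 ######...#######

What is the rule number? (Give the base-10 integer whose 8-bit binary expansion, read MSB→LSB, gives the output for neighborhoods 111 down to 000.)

  ### -> #   bit 7 = 1  t=6,i=6
  ##. -> #   bit 6 = 1  t=0,i=13
  #.# -> #   bit 5 = 1  t=0,i=2
  #.. -> .   bit 4 = 0  t=0,i=10
  .## -> .   bit 3 = 0  t=0,i=12
  .#. -> .   bit 2 = 0  t=0,i=1
  ..# -> .   bit 1 = 0  t=0,i=0
  ... -> #   bit 0 = 1  t=0,i=15
  bits 11100001 = 225

225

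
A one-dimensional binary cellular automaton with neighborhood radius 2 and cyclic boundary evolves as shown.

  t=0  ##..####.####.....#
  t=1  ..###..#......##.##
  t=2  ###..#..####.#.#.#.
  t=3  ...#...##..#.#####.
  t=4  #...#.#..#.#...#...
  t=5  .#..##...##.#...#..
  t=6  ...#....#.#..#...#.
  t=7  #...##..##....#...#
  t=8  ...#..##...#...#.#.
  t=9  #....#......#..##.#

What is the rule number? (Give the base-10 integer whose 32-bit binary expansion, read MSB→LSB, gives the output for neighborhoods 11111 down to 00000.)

2724799913

  #####|#  b31=1 t=3,i=15
  ####.|.  b30=0 t=0,i=6
  ###.#|#  b29=1 t=0,i=7
  ###..|.  b28=0 t=0,i=1
  ##.##|.  b27=0 t=0,i=8
  ##.#.|.  b26=0 t=2,i=12
  ##..#|#  b25=1 t=0,i=2
  ##...|.  b24=0 t=0,i=13
  #.###|.  b23=0 t=0,i=9
  #.##.|#  b22=1 t=1,i=17
  #.#.#|#  b21=1 t=2,i=13
  #.#..|.  b20=0 t=4,i=6
  #..##|#  b19=1 t=0,i=3
  #..#.|.  b18=0 t=1,i=6
  #...#|.  b17=0 t=3,i=5
  #....|#  b16=1 t=0,i=14
  .####|.  b15=0 t=0,i=5
  .###.|.  b14=0 t=0,i=0
  .##.#|#  b13=1 t=1,i=15
  .##..|.  b12=0 t=1,i=18
  .#.##|.  b11=0 t=2,i=18
  .#.#.|#  b10=1 t=2,i=14
  .#..#|.  b9=0 t=2,i=6
  .#...|#  b8=1 t=1,i=8
  ..###|#  b7=1 t=0,i=4
  ..##.|.  b6=0 t=1,i=14
  ..#.#|#  b5=1 t=3,i=11
  ..#..|.  b4=0 t=1,i=7
  ...##|#  b3=1 t=0,i=17
  ...#.|.  b2=0 t=3,i=2
  ....#|.  b1=0 t=0,i=16
  .....|#  b0=1 t=0,i=15
  bits 10100010011010010010010110101001 = 2724799913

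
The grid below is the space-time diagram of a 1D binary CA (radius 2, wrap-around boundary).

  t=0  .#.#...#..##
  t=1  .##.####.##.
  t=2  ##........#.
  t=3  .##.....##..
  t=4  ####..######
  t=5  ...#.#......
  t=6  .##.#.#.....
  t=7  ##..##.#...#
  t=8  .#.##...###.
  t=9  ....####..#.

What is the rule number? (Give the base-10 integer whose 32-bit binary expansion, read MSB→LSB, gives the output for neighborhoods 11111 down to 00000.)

  [31] ##### => .  t=4,i=0
  [30] ####. => .  t=1,i=6
  [29] ###.# => .  t=1,i=7
  [28] ###.. => #  t=4,i=3
  [27] ##.## => .  t=1,i=3
  [26] ##.#. => .  t=0,i=0
  [25] ##..# => .  t=1,i=11
  [24] ##... => #  t=2,i=2
  [23] #.### => .  t=1,i=4
  [22] #.##. => .  t=1,i=9
  [21] #.#.# => #  t=0,i=1
  [20] #.#.. => .  t=0,i=3
  [19] #..## => #  t=0,i=9
  [18] #..#. => .  t=8,i=0
  [17] #...# => #  t=0,i=5
  [16] #.... => .  t=2,i=3
  [15] .#### => .  t=1,i=5
  [14] .###. => .  t=7,i=0
  [13] .##.# => .  t=0,i=11
  [12] .##.. => #  t=1,i=10
  [11] .#.## => .  t=2,i=11
  [10] .#.#. => #  t=0,i=2
  [9] .#..# => .  t=0,i=8
  [8] .#... => #  t=0,i=4
  [7] ..### => .  t=4,i=6
  [6] ..##. => #  t=0,i=10
  [5] ..#.# => .  t=2,i=10
  [4] ..#.. => #  t=0,i=7
  [3] ...## => #  t=3,i=0
  [2] ...#. => #  t=0,i=6
  [1] ....# => #  t=2,i=8
  [0] ..... => .  t=2,i=4
  bits 00010001001010100001010101011110 = 287970654

287970654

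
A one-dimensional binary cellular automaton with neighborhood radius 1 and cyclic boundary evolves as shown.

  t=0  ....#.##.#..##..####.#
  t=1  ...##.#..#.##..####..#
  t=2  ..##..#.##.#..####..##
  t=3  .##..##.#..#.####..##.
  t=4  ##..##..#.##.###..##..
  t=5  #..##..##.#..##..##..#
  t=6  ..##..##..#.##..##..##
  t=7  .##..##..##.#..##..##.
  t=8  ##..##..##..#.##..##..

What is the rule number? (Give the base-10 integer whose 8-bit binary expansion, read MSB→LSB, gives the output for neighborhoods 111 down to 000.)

142

  ### -> #   bit 7 = 1  t=0,i=17
  ##. -> .   bit 6 = 0  t=0,i=7
  #.# -> .   bit 5 = 0  t=0,i=5
  #.. -> .   bit 4 = 0  t=0,i=0
  .## -> #   bit 3 = 1  t=0,i=6
  .#. -> #   bit 2 = 1  t=0,i=4
  ..# -> #   bit 1 = 1  t=0,i=3
  ... -> .   bit 0 = 0  t=0,i=1
  bits 10001110 = 142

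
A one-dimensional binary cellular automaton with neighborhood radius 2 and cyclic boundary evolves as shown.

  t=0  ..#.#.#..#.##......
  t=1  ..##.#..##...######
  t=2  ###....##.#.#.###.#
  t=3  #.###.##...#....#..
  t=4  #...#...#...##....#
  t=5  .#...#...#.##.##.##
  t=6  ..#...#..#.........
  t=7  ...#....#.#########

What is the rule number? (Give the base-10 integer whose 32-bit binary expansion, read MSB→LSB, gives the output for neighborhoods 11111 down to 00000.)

3004007785

  ##### -> #   bit 31 = 1  t=1,i=15
  ####. -> .   bit 30 = 0  t=1,i=17
  ###.# -> #   bit 29 = 1  t=2,i=16
  ###.. -> #   bit 28 = 1  t=1,i=18
  ##.## -> .   bit 27 = 0  t=2,i=17
  ##.#. -> .   bit 26 = 0  t=1,i=4
  ##..# -> #   bit 25 = 1  t=1,i=0
  ##... -> #   bit 24 = 1  t=0,i=13
  #.### -> .   bit 23 = 0  t=2,i=14
  #.##. -> .   bit 22 = 0  t=0,i=11
  #.#.# -> .   bit 21 = 0  t=0,i=4
  #.#.. -> .   bit 20 = 0  t=0,i=6
  #..## -> #   bit 19 = 1  t=1,i=1
  #..#. -> #   bit 18 = 1  t=0,i=8
  #...# -> .   bit 17 = 0  t=1,i=11
  #.... -> #   bit 16 = 1  t=0,i=14
  .#### -> #   bit 15 = 1  t=1,i=14
  .###. -> .   bit 14 = 0  t=2,i=15
  .##.# -> .   bit 13 = 0  t=1,i=3
  .##.. -> .   bit 12 = 0  t=0,i=12
  .#.## -> .   bit 11 = 0  t=0,i=10
  .#.#. -> #   bit 10 = 1  t=0,i=3
  .#..# -> .   bit 9 = 0  t=0,i=7
  .#... -> #   bit 8 = 1  t=3,i=12
  ..### -> .   bit 7 = 0  t=1,i=13
  ..##. -> #   bit 6 = 1  t=1,i=2
  ..#.# -> #   bit 5 = 1  t=0,i=2
  ..#.. -> .   bit 4 = 0  t=3,i=11
  ...## -> #   bit 3 = 1  t=1,i=12
  ...#. -> .   bit 2 = 0  t=0,i=1
  ....# -> .   bit 1 = 0  t=0,i=0
  ..... -> #   bit 0 = 1  t=0,i=15
  bits 10110011000011011000010101101001 = 3004007785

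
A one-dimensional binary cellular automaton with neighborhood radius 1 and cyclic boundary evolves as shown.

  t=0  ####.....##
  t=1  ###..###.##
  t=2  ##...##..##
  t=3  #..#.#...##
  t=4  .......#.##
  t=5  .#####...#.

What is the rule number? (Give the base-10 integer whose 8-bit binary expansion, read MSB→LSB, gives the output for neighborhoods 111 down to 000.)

  [7] ### => #  t=0,i=0
  [6] ##. => .  t=0,i=3
  [5] #.# => .  t=1,i=8
  [4] #.. => .  t=0,i=4
  [3] .## => #  t=0,i=9
  [2] .#. => .  t=3,i=3
  [1] ..# => .  t=0,i=8
  [0] ... => #  t=0,i=5
  bits 10001001 = 137

137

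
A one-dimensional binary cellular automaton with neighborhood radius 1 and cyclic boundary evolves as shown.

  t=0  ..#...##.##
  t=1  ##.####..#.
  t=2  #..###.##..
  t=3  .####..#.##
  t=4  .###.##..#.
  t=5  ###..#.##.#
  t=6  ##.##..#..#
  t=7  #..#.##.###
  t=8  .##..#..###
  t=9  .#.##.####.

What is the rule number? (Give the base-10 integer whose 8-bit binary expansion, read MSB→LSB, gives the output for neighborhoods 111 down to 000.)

155

  nb ###: next=#  (t=1,i=4, bit7=1)
  nb ##.: next=.  (t=0,i=7, bit6=0)
  nb #.#: next=.  (t=0,i=8, bit5=0)
  nb #..: next=#  (t=0,i=0, bit4=1)
  nb .##: next=#  (t=0,i=6, bit3=1)
  nb .#.: next=.  (t=0,i=2, bit2=0)
  nb ..#: next=#  (t=0,i=1, bit1=1)
  nb ...: next=#  (t=0,i=4, bit0=1)
  bits 10011011 = 155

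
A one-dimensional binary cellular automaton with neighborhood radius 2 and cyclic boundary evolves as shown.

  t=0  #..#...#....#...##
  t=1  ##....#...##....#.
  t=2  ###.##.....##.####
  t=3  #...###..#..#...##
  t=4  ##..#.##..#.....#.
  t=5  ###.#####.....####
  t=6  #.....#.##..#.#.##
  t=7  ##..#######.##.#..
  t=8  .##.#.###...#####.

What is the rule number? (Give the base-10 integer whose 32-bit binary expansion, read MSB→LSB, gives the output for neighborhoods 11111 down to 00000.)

2538618534

  nb #####: next=#  (t=2,i=0, bit31=1)
  nb ####.: next=.  (t=2,i=1, bit30=0)
  nb ###.#: next=.  (t=2,i=2, bit29=0)
  nb ###..: next=#  (t=0,i=0, bit28=1)
  nb ##.##: next=.  (t=2,i=3, bit27=0)
  nb ##.#.: next=#  (t=7,i=14, bit26=1)
  nb ##..#: next=#  (t=0,i=1, bit25=1)
  nb ##...: next=#  (t=1,i=2, bit24=1)
  nb #.###: next=.  (t=2,i=14, bit23=0)
  nb #.##.: next=#  (t=1,i=0, bit22=1)
  nb #.#.#: next=.  (t=6,i=14, bit21=0)
  nb #.#..: next=#  (t=7,i=15, bit20=1)
  nb #..##: next=.  (t=7,i=3, bit19=0)
  nb #..#.: next=.  (t=0,i=2, bit18=0)
  nb #...#: next=.  (t=0,i=5, bit17=0)
  nb #....: next=.  (t=0,i=9, bit16=0)
  nb .####: next=.  (t=2,i=15, bit15=0)
  nb .###.: next=.  (t=0,i=17, bit14=0)
  nb .##.#: next=#  (t=2,i=12, bit13=1)
  nb .##..: next=#  (t=1,i=1, bit12=1)
  nb .#.##: next=#  (t=1,i=17, bit11=1)
  nb .#.#.: next=#  (t=6,i=13, bit10=1)
  nb .#..#: next=#  (t=3,i=10, bit9=1)
  nb .#...: next=.  (t=0,i=4, bit8=0)
  nb ..###: next=#  (t=0,i=16, bit7=1)
  nb ..##.: next=.  (t=1,i=10, bit6=0)
  nb ..#.#: next=#  (t=1,i=16, bit5=1)
  nb ..#..: next=.  (t=0,i=3, bit4=0)
  nb ...##: next=.  (t=0,i=15, bit3=0)
  nb ...#.: next=#  (t=0,i=6, bit2=1)
  nb ....#: next=#  (t=0,i=10, bit1=1)
  nb .....: next=.  (t=2,i=8, bit0=0)
  bits 10010111010100000011111010100110 = 2538618534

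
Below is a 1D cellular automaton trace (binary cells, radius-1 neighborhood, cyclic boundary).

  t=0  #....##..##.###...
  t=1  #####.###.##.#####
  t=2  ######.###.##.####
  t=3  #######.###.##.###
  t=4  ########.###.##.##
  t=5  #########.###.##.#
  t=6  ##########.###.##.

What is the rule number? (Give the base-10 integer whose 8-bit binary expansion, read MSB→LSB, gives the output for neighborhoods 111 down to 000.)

  ###|#  b7=1 t=0,i=13
  ##.|#  b6=1 t=0,i=6
  #.#|#  b5=1 t=0,i=11
  #..|#  b4=1 t=0,i=1
  .##|.  b3=0 t=0,i=5
  .#.|#  b2=1 t=0,i=0
  ..#|#  b1=1 t=0,i=4
  ...|#  b0=1 t=0,i=2
  bits 11110111 = 247

247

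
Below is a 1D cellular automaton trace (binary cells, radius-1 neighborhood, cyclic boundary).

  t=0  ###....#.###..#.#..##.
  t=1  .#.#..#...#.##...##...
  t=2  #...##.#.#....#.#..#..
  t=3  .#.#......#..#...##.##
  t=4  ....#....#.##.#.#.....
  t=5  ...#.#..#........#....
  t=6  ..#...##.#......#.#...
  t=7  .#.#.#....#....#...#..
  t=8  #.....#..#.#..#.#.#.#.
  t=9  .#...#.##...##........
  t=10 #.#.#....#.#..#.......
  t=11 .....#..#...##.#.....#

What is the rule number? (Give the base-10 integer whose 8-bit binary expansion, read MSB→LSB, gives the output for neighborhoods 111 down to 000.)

  nb ###: next=#  (t=0,i=1, bit7=1)
  nb ##.: next=.  (t=0,i=2, bit6=0)
  nb #.#: next=.  (t=0,i=8, bit5=0)
  nb #..: next=#  (t=0,i=3, bit4=1)
  nb .##: next=.  (t=0,i=0, bit3=0)
  nb .#.: next=.  (t=0,i=7, bit2=0)
  nb ..#: next=#  (t=0,i=6, bit1=1)
  nb ...: next=.  (t=0,i=4, bit0=0)
  bits 10010010 = 146

146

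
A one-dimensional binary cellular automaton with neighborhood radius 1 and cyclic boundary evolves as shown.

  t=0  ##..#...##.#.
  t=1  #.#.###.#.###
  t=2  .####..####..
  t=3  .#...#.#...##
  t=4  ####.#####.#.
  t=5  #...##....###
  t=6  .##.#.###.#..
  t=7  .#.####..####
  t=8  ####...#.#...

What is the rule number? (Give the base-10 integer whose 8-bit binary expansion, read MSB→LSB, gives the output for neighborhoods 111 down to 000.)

  ###|.  b7=0 t=1,i=5
  ##.|.  b6=0 t=0,i=1
  #.#|#  b5=1 t=0,i=10
  #..|#  b4=1 t=0,i=2
  .##|#  b3=1 t=0,i=0
  .#.|#  b2=1 t=0,i=4
  ..#|.  b1=0 t=0,i=3
  ...|#  b0=1 t=0,i=6
  bits 00111101 = 61

61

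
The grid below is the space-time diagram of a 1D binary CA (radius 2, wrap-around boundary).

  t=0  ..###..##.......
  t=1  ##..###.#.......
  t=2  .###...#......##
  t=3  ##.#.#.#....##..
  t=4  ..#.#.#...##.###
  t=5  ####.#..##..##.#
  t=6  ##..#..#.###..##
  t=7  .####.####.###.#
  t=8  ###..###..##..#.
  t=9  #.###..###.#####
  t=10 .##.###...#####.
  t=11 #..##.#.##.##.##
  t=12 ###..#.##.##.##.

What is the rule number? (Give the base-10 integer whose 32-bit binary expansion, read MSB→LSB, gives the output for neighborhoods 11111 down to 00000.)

2664340538

  [31] ##### => #  t=5,i=1
  [30] ####. => .  t=5,i=2
  [29] ###.# => .  t=1,i=6
  [28] ###.. => #  t=0,i=4
  [27] ##.## => #  t=2,i=0
  [26] ##.#. => #  t=1,i=7
  [25] ##..# => #  t=0,i=5
  [24] ##... => .  t=0,i=9
  [23] #.### => #  t=2,i=1
  [22] #.##. => #  t=11,i=8
  [21] #.#.# => .  t=3,i=3
  [20] #.#.. => .  t=1,i=8
  [19] #..## => #  t=0,i=6
  [18] #..#. => #  t=4,i=1
  [17] #...# => #  t=2,i=5
  [16] #.... => .  t=0,i=10
  [15] .#### => #  t=5,i=0
  [14] .###. => .  t=0,i=3
  [13] .##.# => .  t=2,i=15
  [12] .##.. => #  t=0,i=8
  [11] .#.## => #  t=6,i=8
  [10] .#.#. => #  t=3,i=4
  [9] .#..# => .  t=5,i=6
  [8] .#... => .  t=1,i=9
  [7] ..### => .  t=0,i=2
  [6] ..##. => .  t=0,i=7
  [5] ..#.# => #  t=4,i=2
  [4] ..#.. => #  t=2,i=7
  [3] ...## => #  t=0,i=1
  [2] ...#. => .  t=2,i=6
  [1] ....# => #  t=0,i=0
  [0] ..... => .  t=0,i=11
  bits 10011110110011101001110000111010 = 2664340538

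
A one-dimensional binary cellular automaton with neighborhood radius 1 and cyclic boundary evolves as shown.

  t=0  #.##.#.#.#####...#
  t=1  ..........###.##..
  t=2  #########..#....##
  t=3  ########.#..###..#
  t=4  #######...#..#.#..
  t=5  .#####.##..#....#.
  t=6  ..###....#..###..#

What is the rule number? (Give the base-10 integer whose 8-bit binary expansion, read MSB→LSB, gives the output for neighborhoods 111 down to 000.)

145

  ###|#  b7=1 t=0,i=10
  ##.|.  b6=0 t=0,i=0
  #.#|.  b5=0 t=0,i=1
  #..|#  b4=1 t=0,i=14
  .##|.  b3=0 t=0,i=2
  .#.|.  b2=0 t=0,i=5
  ..#|.  b1=0 t=0,i=16
  ...|#  b0=1 t=0,i=15
  bits 10010001 = 145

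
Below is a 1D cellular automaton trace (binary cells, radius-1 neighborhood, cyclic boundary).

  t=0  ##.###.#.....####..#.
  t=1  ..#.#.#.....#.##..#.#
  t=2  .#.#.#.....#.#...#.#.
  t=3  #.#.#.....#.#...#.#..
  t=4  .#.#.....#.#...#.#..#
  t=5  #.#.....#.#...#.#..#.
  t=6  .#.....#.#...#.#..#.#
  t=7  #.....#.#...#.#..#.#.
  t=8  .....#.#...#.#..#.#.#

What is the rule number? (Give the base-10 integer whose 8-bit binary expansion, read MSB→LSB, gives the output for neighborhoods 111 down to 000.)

  ###|#  b7=1 t=0,i=4
  ##.|.  b6=0 t=0,i=1
  #.#|#  b5=1 t=0,i=2
  #..|.  b4=0 t=0,i=8
  .##|.  b3=0 t=0,i=0
  .#.|.  b2=0 t=0,i=7
  ..#|#  b1=1 t=0,i=12
  ...|.  b0=0 t=0,i=9
  bits 10100010 = 162

162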